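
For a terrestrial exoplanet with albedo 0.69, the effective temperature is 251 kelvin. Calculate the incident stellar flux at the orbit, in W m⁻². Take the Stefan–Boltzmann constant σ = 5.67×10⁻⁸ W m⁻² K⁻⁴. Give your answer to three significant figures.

From S(1−α)/4 = σT⁴: S = 4σT⁴/(1−α).
The emitted flux is σT⁴ = 225.0 W m⁻².
So S = 4×225.0/(1−0.69) = 2904 W m⁻².

2900 W m⁻²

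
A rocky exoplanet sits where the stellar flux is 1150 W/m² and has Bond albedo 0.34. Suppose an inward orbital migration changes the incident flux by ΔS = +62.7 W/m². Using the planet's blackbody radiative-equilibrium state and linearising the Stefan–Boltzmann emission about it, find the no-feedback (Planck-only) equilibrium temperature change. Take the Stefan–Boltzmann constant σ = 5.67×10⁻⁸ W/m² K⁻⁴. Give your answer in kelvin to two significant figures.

Unperturbed T_e = [1150·(1−0.34)/(4σ)]^¼ = 240.5 K.
ΔF = Δ[S(1−α)]/4 = (1−0.34)·+62.7/4 = 10.35 W/m².
Planck response: λ_P = 4σT_e³ = 4·5.67×10⁻⁸·(240.5)³ = 3.156 W/m²/K.
ΔT₀ = ΔF/λ_P = 10.35/3.156 = 3.28 K.

3.3 kelvin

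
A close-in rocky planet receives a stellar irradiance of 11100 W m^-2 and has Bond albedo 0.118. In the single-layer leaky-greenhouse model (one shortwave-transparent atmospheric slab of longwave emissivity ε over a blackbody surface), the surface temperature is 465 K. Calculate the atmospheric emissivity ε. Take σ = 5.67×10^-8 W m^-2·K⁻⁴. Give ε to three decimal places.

TOA balance gives T_e = 455.8 K.
Since (2−ε)/2 = (T_e/T_s)⁴ = 0.9233, ε = 0.1534.

0.153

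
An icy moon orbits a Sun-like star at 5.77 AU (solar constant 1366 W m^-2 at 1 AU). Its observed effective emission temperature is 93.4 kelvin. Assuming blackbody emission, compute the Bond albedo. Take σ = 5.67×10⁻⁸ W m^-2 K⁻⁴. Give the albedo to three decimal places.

By the inverse-square law, S = 1366/5.77² = 41.03 W m^-2.
Energy balance: S(1−α)/4 = σT⁴, so 1−α = 4σT⁴/S.
4σT⁴ = 4·5.67×10⁻⁸·(93.4)⁴ = 17.26 W m^-2.
Hence α = 1 − 17.26/41.03 = 0.5793.

0.579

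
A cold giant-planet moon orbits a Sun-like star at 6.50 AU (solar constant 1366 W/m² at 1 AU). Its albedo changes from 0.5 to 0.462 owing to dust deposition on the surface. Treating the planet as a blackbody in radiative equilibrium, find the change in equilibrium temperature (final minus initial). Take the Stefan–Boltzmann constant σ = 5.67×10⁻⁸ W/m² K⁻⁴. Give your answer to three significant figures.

1.70 K

By the inverse-square law, S = 1366/6.50² = 32.33 W/m².
Initial: T₁ = [S(1−0.5)/(4σ)]^(1/4) = 91.88 K.
Final:   T₂ = [S(1−0.462)/(4σ)]^(1/4) = 93.58 K.
ΔT = T₂ − T₁ = 1.698 K.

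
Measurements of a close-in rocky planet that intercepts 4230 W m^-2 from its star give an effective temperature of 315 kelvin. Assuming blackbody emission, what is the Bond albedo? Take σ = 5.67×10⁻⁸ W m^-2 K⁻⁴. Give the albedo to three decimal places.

From σT⁴ = S(1−α)/4 we invert for α: 1−α = 4σT⁴/S.
4σT⁴ = 4·5.67×10⁻⁸·(315)⁴ = 2233 W m^-2.
Hence α = 1 − 2233/4230 = 0.4721.

0.472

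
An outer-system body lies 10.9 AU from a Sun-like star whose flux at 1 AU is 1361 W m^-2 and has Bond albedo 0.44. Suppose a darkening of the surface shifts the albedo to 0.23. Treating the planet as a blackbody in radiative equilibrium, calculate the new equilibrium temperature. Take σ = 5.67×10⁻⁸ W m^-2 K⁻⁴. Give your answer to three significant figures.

Irradiance scales as 1/d², so S = 1361 W m^-2 × (1/10.9)² = 11.46 W m^-2.
T₂ = [S(1−α₂)/(4σ)]^(1/4) = [11.46·0.77/(4σ)]^(1/4) = 78.97 K.

79.0 kelvin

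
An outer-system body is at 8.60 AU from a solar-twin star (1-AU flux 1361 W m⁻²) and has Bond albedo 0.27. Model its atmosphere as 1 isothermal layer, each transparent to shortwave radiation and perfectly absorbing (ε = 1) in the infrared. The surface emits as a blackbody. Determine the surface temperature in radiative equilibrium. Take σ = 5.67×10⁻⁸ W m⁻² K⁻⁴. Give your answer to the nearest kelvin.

Flux at the orbit: S = 1361/(8.60)² = 18.40 W m⁻².
Top-of-atmosphere balance: σT_e⁴ = S(1−α)/4 = 3.358 W m⁻² → T_e = 87.73 K.
Layer-by-layer balance gives σT_s⁴ = (N+1)σT_e⁴, so T_s = 2^¼·87.73 = 104.3 K.

104 kelvin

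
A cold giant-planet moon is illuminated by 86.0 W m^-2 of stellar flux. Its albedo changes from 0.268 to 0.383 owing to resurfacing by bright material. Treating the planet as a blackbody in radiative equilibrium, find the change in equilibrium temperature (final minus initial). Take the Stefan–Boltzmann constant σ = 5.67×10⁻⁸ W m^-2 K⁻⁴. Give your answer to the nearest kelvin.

Before: T₁ = [86.00·0.732/(4σ)]^(1/4) = 129.1 K.
With α = 0.383, T₂ = 123.7 K.
Change: 123.7 − 129.1 = -5.399 K.

-5 kelvin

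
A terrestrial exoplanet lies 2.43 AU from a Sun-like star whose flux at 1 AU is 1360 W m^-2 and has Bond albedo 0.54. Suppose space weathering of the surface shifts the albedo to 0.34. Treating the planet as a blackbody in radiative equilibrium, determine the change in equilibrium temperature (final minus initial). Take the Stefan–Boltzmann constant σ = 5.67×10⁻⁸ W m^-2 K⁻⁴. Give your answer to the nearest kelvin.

Irradiance scales as 1/d², so S = 1360 W m^-2 × (1/2.43)² = 230.3 W m^-2.
Initial: T₁ = [S(1−0.54)/(4σ)]^(1/4) = 147.0 K.
After:  T₂ = [230.3·0.66/(4σ)]^(1/4) = 160.9 K.
Change: 160.9 − 147.0 = 13.89 K.

14 kelvin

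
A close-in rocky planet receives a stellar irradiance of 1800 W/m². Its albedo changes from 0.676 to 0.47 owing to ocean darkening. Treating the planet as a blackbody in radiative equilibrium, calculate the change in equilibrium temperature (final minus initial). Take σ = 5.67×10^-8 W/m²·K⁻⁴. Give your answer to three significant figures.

Before: T₁ = [1800·0.324/(4σ)]^(1/4) = 225.2 K.
With α = 0.47, T₂ = 254.7 K.
ΔT = T₂ − T₁ = 29.48 K.

29.5 K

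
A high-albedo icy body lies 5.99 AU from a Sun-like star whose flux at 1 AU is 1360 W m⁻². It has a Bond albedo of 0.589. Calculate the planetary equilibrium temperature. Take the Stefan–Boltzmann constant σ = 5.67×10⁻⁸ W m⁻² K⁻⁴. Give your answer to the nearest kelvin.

Irradiance scales as 1/d², so S = 1360 W m⁻² × (1/5.99)² = 37.90 W m⁻².
Absorbed flux (global mean): S(1−α)/4 = 37.90·0.411/4 = 3.895 W m⁻².
Balancing against σT⁴: T = (3.895/5.67×10⁻⁸)^(1/4) = 91.04 K.

91 K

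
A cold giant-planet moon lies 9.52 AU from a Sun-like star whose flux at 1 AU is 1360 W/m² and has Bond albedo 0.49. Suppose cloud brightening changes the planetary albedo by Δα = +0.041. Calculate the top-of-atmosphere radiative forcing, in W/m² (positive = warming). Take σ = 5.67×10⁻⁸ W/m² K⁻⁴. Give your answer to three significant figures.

-0.154 W/m²

Flux at the orbit: S = 1360/(9.52)² = 15.01 W/m².
The change in absorbed flux is Δ[S(1−α)/4] = −SΔα/4 = -0.1538 W/m².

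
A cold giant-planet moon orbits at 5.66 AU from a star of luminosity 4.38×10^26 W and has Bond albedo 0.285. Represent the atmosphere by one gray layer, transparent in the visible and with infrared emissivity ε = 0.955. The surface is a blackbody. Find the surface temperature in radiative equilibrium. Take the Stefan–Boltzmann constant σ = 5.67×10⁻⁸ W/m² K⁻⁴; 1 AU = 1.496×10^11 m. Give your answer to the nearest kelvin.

131 K

d = 5.66 × 1.496×10^11 m = 8.467×10^11 m.
Flux at the orbit: S = L/(4πd²) = 4.38×10^26/(4π·(8.47×10^11)²) = 48.61 W/m².
The planet radiates to space at T_e = [S(1−α)/(4σ)]^(1/4) = 111.3 K.
Surface balance with a leaky layer gives σT_s⁴ = σT_e⁴·2/(2−ε), so T_s = T_e·[2/(2−0.955)]^(1/4) = 130.9 K.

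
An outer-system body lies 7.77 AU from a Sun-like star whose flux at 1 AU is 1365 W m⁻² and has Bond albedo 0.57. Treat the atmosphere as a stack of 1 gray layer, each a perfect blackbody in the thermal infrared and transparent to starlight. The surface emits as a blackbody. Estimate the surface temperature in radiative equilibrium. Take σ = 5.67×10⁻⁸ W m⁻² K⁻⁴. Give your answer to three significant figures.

By the inverse-square law, S = 1365/7.77² = 22.61 W m⁻².
OLR = S(1−α)/4 = 2.431 W m⁻²; the top layer radiates at T_e = 80.91 K.
For an N-layer opaque stack, T_s⁴ = (N+1)T_e⁴, hence T_s = (2)^(1/4)×80.91 K = 96.22 K.

96.2 K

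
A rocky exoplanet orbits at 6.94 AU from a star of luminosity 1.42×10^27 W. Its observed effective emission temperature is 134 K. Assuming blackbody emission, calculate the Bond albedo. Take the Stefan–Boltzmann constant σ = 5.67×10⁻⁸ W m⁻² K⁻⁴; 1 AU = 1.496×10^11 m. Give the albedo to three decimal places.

0.302

d = 6.94 × 1.496×10^11 m = 1.038×10^12 m.
S = L/(4πd²) = 104.8 W m⁻².
Rearranging the radiative balance, α = 1 − 4σT⁴/S.
σT⁴ = 18.28 W m⁻², so 4σT⁴ = 73.12 W m⁻².
Hence α = 1 − 73.12/104.8 = 0.3025.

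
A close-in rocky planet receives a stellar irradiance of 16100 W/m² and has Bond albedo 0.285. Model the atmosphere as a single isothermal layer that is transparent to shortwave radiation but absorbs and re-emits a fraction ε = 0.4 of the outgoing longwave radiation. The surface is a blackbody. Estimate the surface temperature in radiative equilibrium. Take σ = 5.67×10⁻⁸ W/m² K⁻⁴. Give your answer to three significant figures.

The planet radiates to space at T_e = [S(1−α)/(4σ)]^(1/4) = 474.6 K.
Surface balance with a leaky layer gives σT_s⁴ = σT_e⁴·2/(2−ε), so T_s = T_e·[2/(2−0.4)]^(1/4) = 501.9 K.

502 K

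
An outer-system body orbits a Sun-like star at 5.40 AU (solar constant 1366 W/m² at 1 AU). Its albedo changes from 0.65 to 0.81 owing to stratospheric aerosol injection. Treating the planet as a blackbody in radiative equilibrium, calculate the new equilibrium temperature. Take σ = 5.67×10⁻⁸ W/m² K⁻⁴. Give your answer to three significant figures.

79.1 K

Irradiance scales as 1/d², so S = 1366 W/m² × (1/5.40)² = 46.84 W/m².
With the new albedo, S(1−α₂)/4 = 2.225 W/m², so T₂ = 79.15 K.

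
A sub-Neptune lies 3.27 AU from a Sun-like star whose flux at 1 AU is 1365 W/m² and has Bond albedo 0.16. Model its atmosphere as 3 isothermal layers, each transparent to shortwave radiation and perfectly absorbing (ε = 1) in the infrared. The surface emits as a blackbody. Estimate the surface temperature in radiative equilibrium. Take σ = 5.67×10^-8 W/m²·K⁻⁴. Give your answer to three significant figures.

Irradiance scales as 1/d², so S = 1365 W/m² × (1/3.27)² = 127.7 W/m².
OLR = S(1−α)/4 = 26.81 W/m²; the top layer radiates at T_e = 147.5 K.
Layer-by-layer balance gives σT_s⁴ = (N+1)σT_e⁴, so T_s = 4^¼·147.5 = 208.5 K.

209 kelvin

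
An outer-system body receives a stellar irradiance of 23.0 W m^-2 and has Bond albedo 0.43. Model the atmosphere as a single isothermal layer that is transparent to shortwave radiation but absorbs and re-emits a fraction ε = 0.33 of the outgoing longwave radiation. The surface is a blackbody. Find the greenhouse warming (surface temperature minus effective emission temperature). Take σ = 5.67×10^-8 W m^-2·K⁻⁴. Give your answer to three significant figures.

Effective emission temperature (TOA balance): σT_e⁴ = S(1−α)/4 = 3.278 W m^-2 → T_e = 87.19 K.
For a single slab of emissivity ε, T_s⁴ = 2T_e⁴/(2−ε); thus T_s = 87.19·(1.198)^(1/4) = 91.22 K.
Greenhouse warming: T_s − T_e = 4.021 K.

4.02 K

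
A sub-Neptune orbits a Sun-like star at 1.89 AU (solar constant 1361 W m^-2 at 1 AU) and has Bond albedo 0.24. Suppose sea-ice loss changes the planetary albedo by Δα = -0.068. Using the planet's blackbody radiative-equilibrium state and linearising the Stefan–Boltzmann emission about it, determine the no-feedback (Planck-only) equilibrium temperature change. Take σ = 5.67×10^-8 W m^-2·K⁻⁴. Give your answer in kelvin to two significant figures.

Irradiance scales as 1/d², so S = 1361 W m^-2 × (1/1.89)² = 381.0 W m^-2.
Unperturbed T_e = [381.0·(1−0.24)/(4σ)]^¼ = 189.0 K.
ΔF = −(S/4)Δα = −(381.0/4)×(-0.068) = 6.477 W m^-2.
The Planck feedback parameter is 4σT_e³ = 1.532 W m^-2/K.
So ΔT₀ = 6.477/1.532 = 4.23 K.

4.2 K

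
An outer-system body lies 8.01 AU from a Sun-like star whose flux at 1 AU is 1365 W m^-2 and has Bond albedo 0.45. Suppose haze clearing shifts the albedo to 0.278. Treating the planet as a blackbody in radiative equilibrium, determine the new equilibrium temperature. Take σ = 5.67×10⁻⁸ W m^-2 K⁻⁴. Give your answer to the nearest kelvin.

91 K

By the inverse-square law, S = 1365/8.01² = 21.27 W m^-2.
New equilibrium: T₂ = [(1−0.278)·21.27/(4σ)]^(1/4) = 90.72 K.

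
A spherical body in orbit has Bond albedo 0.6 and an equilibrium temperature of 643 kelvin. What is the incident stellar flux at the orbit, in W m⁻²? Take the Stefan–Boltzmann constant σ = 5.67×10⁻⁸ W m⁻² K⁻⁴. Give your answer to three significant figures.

96900 W m⁻²

From S(1−α)/4 = σT⁴: S = 4σT⁴/(1−α).
σT⁴ = 5.67×10⁻⁸·(643)⁴ = 9692 W m⁻².
So S = 4×9692/(1−0.6) = 96920 W m⁻².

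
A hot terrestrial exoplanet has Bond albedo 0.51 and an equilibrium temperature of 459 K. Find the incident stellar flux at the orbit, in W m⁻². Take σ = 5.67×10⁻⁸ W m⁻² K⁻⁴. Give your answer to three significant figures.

20500 W m⁻²

Invert the energy balance for S: S = 4σT⁴/(1−α).
The emitted flux is σT⁴ = 2517 W m⁻².
So S = 4×2517/(1−0.51) = 20540 W m⁻².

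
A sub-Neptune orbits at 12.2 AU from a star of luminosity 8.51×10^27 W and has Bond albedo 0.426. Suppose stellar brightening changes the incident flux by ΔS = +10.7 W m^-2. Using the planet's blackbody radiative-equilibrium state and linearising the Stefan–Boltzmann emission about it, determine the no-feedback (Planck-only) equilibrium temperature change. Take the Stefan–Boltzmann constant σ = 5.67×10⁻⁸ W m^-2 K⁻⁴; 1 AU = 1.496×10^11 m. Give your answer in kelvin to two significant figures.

d = 12.2 × 1.496×10^11 m = 1.825×10^12 m.
Spreading L over a sphere of radius d: S = 8.51×10^27/(4π·1.83×10^12²) = 203.3 W m^-2.
The baseline emission temperature is T_e = 150.6 K.
TOA radiative forcing: ΔF = (1−α)ΔS/4 = 0.574·(+10.7)/4 = 1.535 W m^-2.
The Planck feedback parameter is 4σT_e³ = 0.7748 W m^-2/K.
So ΔT₀ = 1.535/0.7748 = 1.98 K.

2.0 kelvin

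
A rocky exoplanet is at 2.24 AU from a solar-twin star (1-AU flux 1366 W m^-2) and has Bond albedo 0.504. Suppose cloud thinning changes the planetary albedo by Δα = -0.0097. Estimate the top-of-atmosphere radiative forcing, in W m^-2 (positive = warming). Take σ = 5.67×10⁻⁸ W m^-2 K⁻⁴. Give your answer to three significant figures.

0.660 W m^-2

Flux at the orbit: S = 1366/(2.24)² = 272.2 W m^-2.
ΔF = −(S/4)Δα = −(272.2/4)×(-0.0097) = 0.6602 W m^-2.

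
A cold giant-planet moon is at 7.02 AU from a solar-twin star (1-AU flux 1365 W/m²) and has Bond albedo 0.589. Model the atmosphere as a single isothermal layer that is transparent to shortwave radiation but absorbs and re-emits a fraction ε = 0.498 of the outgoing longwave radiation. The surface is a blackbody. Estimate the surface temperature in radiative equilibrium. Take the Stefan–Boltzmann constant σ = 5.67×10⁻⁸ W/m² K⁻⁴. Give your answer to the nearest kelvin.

90 K

Irradiance scales as 1/d², so S = 1365 W/m² × (1/7.02)² = 27.70 W/m².
At the top of the atmosphere, σT_e⁴ = S(1−α)/4 = 2.846 W/m², giving T_e = 84.17 K.
For a single slab of emissivity ε, T_s⁴ = 2T_e⁴/(2−ε); thus T_s = 84.17·(1.332)^(1/4) = 90.42 K.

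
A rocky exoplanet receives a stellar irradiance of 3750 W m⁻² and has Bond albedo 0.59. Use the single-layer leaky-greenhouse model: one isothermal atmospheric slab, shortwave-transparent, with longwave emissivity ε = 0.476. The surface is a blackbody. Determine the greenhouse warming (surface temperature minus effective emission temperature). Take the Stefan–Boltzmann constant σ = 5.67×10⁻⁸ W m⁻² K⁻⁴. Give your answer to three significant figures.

20.2 K

At the top of the atmosphere, σT_e⁴ = S(1−α)/4 = 384.4 W m⁻², giving T_e = 286.9 K.
Surface balance with a leaky layer gives σT_s⁴ = σT_e⁴·2/(2−ε), so T_s = T_e·[2/(2−0.476)]^(1/4) = 307.1 K.
The atmosphere warms the surface by 20.18 K.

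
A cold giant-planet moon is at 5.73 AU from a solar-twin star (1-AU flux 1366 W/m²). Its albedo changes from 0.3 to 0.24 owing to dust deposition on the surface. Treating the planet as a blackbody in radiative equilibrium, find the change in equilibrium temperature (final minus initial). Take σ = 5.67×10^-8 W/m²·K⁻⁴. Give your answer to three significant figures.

By the inverse-square law, S = 1366/5.73² = 41.60 W/m².
Initial: T₁ = [S(1−0.3)/(4σ)]^(1/4) = 106.5 K.
With α = 0.24, T₂ = 108.7 K.
Change: 108.7 − 106.5 = 2.211 K.

2.21 K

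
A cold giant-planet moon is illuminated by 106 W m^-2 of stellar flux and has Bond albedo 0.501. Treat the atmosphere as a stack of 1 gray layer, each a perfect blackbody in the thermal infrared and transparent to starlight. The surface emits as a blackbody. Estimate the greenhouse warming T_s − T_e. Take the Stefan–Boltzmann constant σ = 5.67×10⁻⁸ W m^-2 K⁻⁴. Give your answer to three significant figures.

23.4 K

OLR = S(1−α)/4 = 13.22 W m^-2; the top layer radiates at T_e = 123.6 K.
Surface: T_s = (2)^¼·T_e = 147.0 K.
Warming: T_s − T_e = 23.38 K.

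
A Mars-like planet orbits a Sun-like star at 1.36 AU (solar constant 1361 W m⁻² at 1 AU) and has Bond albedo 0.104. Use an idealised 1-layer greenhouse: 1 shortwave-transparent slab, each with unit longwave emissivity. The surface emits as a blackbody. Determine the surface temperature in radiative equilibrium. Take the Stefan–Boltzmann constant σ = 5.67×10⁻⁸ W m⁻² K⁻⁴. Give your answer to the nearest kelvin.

By the inverse-square law, S = 1361/1.36² = 735.8 W m⁻².
OLR = S(1−α)/4 = 164.8 W m⁻²; the top layer radiates at T_e = 232.2 K.
With N = 1 opaque layers, T_s = (N+1)^(1/4)·T_e = 2^(1/4)·232.2 = 276.1 K.

276 K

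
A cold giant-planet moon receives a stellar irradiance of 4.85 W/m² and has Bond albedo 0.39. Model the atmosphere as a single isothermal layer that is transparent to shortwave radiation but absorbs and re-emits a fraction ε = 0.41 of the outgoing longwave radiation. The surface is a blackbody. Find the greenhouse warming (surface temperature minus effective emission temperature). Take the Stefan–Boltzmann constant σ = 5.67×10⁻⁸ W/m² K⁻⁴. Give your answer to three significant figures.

3.55 K

Effective emission temperature (TOA balance): σT_e⁴ = S(1−α)/4 = 0.7396 W/m² → T_e = 60.10 K.
Surface balance with a leaky layer gives σT_s⁴ = σT_e⁴·2/(2−ε), so T_s = T_e·[2/(2−0.41)]^(1/4) = 63.65 K.
The atmosphere warms the surface by 3.548 K.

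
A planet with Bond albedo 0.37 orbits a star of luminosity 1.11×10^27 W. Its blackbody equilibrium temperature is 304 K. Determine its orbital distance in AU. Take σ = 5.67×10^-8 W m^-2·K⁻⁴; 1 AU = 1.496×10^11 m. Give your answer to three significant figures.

1.13 AU

Required flux: S = 4σT⁴/(1−α) = 3075 W m^-2.
S = L/(4πd²) → d = √(L/4πS) = √(1.11×10^27/(4π·3075)) = 1.695×10^11 m = 1.133 AU.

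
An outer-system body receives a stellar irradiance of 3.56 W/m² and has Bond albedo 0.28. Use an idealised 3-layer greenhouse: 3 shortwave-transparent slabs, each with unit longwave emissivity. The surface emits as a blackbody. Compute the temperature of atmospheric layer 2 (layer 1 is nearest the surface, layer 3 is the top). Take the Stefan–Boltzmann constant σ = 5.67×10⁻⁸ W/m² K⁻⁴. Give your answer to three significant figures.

69.0 K

The effective emission temperature is T_e = [S(1−α)/(4σ)]^¼ = 57.98 K.
Each opaque layer satisfies 2T_j⁴ = T_{j−1}⁴ + T_{j+1}⁴, giving T_k⁴ = (N+1−k)T_e⁴.
With k = 2: T_2 = (3+1−2)^¼·57.98 K = 68.95 K.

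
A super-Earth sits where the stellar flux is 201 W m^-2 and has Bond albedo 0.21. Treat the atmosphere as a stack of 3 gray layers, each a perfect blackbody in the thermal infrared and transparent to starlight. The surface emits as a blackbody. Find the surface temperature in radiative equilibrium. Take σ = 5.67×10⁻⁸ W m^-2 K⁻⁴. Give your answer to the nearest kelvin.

Top-of-atmosphere balance: σT_e⁴ = S(1−α)/4 = 39.70 W m^-2 → T_e = 162.7 K.
Layer-by-layer balance gives σT_s⁴ = (N+1)σT_e⁴, so T_s = 4^¼·162.7 = 230.0 K.

230 kelvin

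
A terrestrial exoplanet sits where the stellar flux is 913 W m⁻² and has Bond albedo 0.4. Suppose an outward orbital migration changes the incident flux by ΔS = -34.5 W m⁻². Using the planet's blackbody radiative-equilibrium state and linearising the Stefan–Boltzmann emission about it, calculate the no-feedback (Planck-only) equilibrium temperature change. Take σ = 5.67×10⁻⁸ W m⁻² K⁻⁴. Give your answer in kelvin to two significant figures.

-2.1 K

Reference equilibrium: T_e = [S(1−α)/(4σ)]^(1/4) = 221.7 K.
TOA radiative forcing: ΔF = (1−α)ΔS/4 = 0.6·(-34.5)/4 = -5.175 W m⁻².
Planck response: λ_P = 4σT_e³ = 4·5.67×10⁻⁸·(221.7)³ = 2.471 W m⁻²/K.
Hence the no-feedback warming is ΔF/(4σT_e³) = -2.09 K.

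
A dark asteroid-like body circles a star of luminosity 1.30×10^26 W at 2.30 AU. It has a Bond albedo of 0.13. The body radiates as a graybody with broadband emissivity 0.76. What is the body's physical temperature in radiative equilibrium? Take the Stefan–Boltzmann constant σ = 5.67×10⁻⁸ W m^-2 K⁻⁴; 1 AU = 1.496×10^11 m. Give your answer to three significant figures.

d = 2.30 × 1.496×10^11 m = 3.441×10^11 m.
S = L/(4πd²) = 87.38 W m^-2.
The planet absorbs (1−α)S over its disc πR² and re-emits over 4πR², so the mean absorbed flux is (1−0.13)·87.38/4 = 19.01 W m^-2.
Radiative balance εσT⁴ = 19.01 gives T = [19.01/(0.76·σ)]^(1/4) = 144.9 K.

145 kelvin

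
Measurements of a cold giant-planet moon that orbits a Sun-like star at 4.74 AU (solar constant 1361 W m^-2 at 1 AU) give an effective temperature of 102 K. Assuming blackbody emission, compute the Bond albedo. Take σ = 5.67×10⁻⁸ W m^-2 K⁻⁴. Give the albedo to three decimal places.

0.595

Irradiance scales as 1/d², so S = 1361 W m^-2 × (1/4.74)² = 60.58 W m^-2.
Rearranging the radiative balance, α = 1 − 4σT⁴/S.
4σT⁴ = 4·5.67×10⁻⁸·(102)⁴ = 24.55 W m^-2.
1−α = 24.55/60.58 = 0.4053, so α = 0.5947.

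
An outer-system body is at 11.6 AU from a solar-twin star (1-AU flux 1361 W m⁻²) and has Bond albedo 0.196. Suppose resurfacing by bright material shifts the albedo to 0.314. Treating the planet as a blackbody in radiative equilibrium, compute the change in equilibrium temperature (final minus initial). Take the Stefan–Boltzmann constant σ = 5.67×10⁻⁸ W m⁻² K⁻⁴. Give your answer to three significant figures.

Flux at the orbit: S = 1361/(11.6)² = 10.11 W m⁻².
Initial: T₁ = [S(1−0.196)/(4σ)]^(1/4) = 77.38 K.
After:  T₂ = [10.11·0.686/(4σ)]^(1/4) = 74.37 K.
Change: 74.37 − 77.38 = -3.010 K.

-3.01 K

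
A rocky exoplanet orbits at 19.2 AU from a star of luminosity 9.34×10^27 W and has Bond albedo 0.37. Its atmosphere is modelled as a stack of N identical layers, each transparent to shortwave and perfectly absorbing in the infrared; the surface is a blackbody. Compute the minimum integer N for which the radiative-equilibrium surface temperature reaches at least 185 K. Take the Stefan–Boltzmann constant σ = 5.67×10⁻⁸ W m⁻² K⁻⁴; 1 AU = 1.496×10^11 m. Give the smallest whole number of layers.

4

Orbital distance: d = 19.2 AU = 2.872×10^12 m.
Spreading L over a sphere of radius d: S = 9.34×10^27/(4π·2.87×10^12²) = 90.09 W m⁻².
OLR = S(1−α)/4 = 14.19 W m⁻²; the top layer radiates at T_e = 125.8 K.
Need (N+1)T_e⁴ ≥ T_s⁴, i.e. N+1 ≥ (185/125.8)⁴ = 4.681.
The minimum whole number is N = 4.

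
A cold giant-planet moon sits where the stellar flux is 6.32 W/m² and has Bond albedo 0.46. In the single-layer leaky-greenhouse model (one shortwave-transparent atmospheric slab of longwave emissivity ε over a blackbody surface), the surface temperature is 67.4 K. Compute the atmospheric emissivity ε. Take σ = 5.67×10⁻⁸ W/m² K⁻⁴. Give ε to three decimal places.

0.542

Effective temperature: T_e = [S(1−α)/(4σ)]^(1/4) = 62.28 K.
T_s⁴ = T_e⁴·2/(2−ε) → ε = 2 − 2(T_e/T_s)⁴ = 2 − 2·(62.28/67.4)⁴ = 0.5417.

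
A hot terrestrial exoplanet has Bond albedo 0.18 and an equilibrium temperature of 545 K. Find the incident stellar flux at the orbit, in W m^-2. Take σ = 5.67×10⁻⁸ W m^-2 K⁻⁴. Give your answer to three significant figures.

24400 W m^-2

From S(1−α)/4 = σT⁴: S = 4σT⁴/(1−α).
The emitted flux is σT⁴ = 5002 W m^-2.
S = 4·5002/0.82 = 24400 W m^-2.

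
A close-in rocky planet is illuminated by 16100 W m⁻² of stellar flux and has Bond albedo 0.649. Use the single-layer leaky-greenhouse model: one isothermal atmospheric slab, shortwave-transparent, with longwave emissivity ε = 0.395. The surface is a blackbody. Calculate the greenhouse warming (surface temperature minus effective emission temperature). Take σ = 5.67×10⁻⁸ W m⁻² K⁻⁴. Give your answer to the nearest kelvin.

The planet radiates to space at T_e = [S(1−α)/(4σ)]^(1/4) = 397.3 K.
Surface balance with a leaky layer gives σT_s⁴ = σT_e⁴·2/(2−ε), so T_s = T_e·[2/(2−0.395)]^(1/4) = 419.8 K.
T_s − T_e = 419.8 − 397.3 = 22.47 K.

22 kelvin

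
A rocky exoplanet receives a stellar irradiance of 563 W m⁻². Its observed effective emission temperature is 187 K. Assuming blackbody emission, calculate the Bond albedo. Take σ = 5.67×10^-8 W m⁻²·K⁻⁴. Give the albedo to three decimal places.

From σT⁴ = S(1−α)/4 we invert for α: 1−α = 4σT⁴/S.
4σT⁴ = 4·5.67×10⁻⁸·(187)⁴ = 277.3 W m⁻².
1−α = 277.3/563.0 = 0.4926, so α = 0.5074.

0.507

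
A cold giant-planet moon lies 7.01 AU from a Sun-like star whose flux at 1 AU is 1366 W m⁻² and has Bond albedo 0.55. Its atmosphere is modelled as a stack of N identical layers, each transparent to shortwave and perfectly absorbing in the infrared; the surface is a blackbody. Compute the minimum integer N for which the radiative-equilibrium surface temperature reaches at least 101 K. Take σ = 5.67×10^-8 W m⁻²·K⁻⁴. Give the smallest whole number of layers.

1

Flux at the orbit: S = 1366/(7.01)² = 27.80 W m⁻².
Top-of-atmosphere balance: σT_e⁴ = S(1−α)/4 = 3.127 W m⁻² → T_e = 86.18 K.
T_s = (N+1)^(1/4)·T_e ≥ 101 K requires N+1 ≥ (T_s/T_e)⁴ = (101/86.18)⁴ = 1.887.
The minimum whole number is N = 1.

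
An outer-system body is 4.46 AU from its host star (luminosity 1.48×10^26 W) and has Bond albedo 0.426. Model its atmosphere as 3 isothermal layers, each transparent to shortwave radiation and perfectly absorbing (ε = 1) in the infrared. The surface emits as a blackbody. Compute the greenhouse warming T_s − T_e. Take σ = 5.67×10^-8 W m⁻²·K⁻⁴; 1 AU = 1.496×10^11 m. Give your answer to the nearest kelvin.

37 K

d = 4.46 × 1.496×10^11 m = 6.672×10^11 m.
Spreading L over a sphere of radius d: S = 1.48×10^26/(4π·6.67×10^11²) = 26.46 W m⁻².
OLR = S(1−α)/4 = 3.796 W m⁻²; the top layer radiates at T_e = 90.46 K.
Surface: T_s = (4)^¼·T_e = 127.9 K.
So the greenhouse effect raises the surface by 127.9 − 90.46 = 37.47 K.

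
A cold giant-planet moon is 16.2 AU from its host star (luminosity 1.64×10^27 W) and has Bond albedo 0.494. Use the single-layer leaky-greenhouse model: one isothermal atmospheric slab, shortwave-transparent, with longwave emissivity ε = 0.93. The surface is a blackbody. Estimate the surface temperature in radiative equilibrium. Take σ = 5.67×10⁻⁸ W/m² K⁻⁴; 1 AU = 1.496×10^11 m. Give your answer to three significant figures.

98.1 K

d = 16.2 × 1.496×10^11 m = 2.424×10^12 m.
Flux at the orbit: S = L/(4πd²) = 1.64×10^27/(4π·(2.42×10^12)²) = 22.22 W/m².
Effective emission temperature (TOA balance): σT_e⁴ = S(1−α)/4 = 2.811 W/m² → T_e = 83.91 K.
The surface balance (absorbed SW + ε·downward IR = σT_s⁴) with T_a⁴ = T_s⁴/2 reduces to T_s = T_e·[2/(2−ε)]^¼ = 98.11 K.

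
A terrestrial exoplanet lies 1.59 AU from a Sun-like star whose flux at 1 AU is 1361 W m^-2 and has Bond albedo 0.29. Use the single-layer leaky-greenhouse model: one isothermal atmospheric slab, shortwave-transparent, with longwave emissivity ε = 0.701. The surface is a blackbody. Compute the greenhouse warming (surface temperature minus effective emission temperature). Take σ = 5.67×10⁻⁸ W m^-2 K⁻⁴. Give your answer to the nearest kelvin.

By the inverse-square law, S = 1361/1.59² = 538.3 W m^-2.
Effective emission temperature (TOA balance): σT_e⁴ = S(1−α)/4 = 95.56 W m^-2 → T_e = 202.6 K.
Surface balance with a leaky layer gives σT_s⁴ = σT_e⁴·2/(2−ε), so T_s = T_e·[2/(2−0.701)]^(1/4) = 225.7 K.
T_s − T_e = 225.7 − 202.6 = 23.08 K.

23 K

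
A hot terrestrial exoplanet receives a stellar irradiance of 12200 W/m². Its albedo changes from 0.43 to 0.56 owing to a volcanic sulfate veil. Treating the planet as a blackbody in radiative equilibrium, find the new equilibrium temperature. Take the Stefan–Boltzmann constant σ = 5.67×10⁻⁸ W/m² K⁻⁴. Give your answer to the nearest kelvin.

392 K

With the new albedo, S(1−α₂)/4 = 1342 W/m², so T₂ = 392.2 K.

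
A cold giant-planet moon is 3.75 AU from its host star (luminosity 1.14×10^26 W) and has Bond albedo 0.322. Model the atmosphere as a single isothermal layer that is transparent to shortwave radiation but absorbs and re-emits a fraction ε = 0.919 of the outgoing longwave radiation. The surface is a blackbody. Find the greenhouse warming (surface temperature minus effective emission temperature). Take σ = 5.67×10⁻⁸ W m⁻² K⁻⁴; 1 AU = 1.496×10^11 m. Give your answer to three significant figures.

16.0 K

d = 3.75 × 1.496×10^11 m = 5.610×10^11 m.
S = L/(4πd²) = 28.82 W m⁻².
The planet radiates to space at T_e = [S(1−α)/(4σ)]^(1/4) = 96.35 K.
Surface balance with a leaky layer gives σT_s⁴ = σT_e⁴·2/(2−ε), so T_s = T_e·[2/(2−0.919)]^(1/4) = 112.4 K.
T_s − T_e = 112.4 − 96.35 = 16.02 K.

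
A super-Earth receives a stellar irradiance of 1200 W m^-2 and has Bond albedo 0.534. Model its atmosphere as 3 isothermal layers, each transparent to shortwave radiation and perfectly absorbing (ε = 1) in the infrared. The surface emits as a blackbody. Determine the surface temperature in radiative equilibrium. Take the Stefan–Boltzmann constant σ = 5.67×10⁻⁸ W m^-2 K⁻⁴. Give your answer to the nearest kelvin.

OLR = S(1−α)/4 = 139.8 W m^-2; the top layer radiates at T_e = 222.8 K.
With N = 3 opaque layers, T_s = (N+1)^(1/4)·T_e = 4^(1/4)·222.8 = 315.1 K.

315 kelvin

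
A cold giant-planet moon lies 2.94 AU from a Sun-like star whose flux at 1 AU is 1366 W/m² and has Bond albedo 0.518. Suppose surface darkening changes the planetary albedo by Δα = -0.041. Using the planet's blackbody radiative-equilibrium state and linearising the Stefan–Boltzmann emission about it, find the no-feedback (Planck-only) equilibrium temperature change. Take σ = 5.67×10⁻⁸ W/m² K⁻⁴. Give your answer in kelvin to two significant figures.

2.9 K

Irradiance scales as 1/d², so S = 1366 W/m² × (1/2.94)² = 158.0 W/m².
The baseline emission temperature is T_e = 135.4 K.
The change in absorbed flux is Δ[S(1−α)/4] = −SΔα/4 = 1.620 W/m².
Planck response: λ_P = 4σT_e³ = 4·5.67×10⁻⁸·(135.4)³ = 0.5627 W/m²/K.
ΔT₀ = ΔF/λ_P = 1.620/0.5627 = 2.88 K.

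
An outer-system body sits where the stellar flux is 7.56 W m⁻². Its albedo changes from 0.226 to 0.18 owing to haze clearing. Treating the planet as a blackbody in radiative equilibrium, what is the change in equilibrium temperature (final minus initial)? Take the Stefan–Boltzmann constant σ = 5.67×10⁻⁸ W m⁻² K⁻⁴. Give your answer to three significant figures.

1.04 K

With α = 0.226, T₁ = 71.27 K.
Final:   T₂ = [S(1−0.18)/(4σ)]^(1/4) = 72.31 K.
Change: 72.31 − 71.27 = 1.036 K.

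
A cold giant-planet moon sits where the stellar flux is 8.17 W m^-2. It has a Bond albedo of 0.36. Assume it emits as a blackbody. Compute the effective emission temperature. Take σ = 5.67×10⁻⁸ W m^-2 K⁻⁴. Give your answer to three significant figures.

Absorbed flux (global mean): S(1−α)/4 = 8.170·0.64/4 = 1.307 W m^-2.
In equilibrium σT⁴ equals this, so T = 69.29 K.

69.3 K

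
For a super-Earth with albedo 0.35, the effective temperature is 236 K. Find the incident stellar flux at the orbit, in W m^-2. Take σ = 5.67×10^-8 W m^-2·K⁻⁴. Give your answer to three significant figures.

Invert the energy balance for S: S = 4σT⁴/(1−α).
σT⁴ = 5.67×10⁻⁸·(236)⁴ = 175.9 W m^-2.
S = 4·175.9/0.65 = 1082 W m^-2.

1080 W m^-2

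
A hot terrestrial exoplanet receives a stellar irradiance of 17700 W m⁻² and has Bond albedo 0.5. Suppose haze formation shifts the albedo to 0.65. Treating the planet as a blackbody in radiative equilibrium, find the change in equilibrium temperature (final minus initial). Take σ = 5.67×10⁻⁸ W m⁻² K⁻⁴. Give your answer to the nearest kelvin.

Initial: T₁ = [S(1−0.5)/(4σ)]^(1/4) = 444.5 K.
After:  T₂ = [17700·0.35/(4σ)]^(1/4) = 406.5 K.
ΔT = T₂ − T₁ = -37.92 K.

-38 K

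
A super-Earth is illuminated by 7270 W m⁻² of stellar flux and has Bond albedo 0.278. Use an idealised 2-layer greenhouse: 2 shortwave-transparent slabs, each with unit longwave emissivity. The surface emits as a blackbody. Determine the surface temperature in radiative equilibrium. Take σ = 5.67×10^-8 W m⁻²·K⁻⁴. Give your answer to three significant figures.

513 K

The effective emission temperature is T_e = [S(1−α)/(4σ)]^¼ = 390.0 K.
With N = 2 opaque layers, T_s = (N+1)^(1/4)·T_e = 3^(1/4)·390.0 = 513.3 K.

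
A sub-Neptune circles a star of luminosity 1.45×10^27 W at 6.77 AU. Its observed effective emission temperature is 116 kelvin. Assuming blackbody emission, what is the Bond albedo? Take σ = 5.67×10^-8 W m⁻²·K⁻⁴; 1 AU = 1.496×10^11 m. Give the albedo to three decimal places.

0.635

Orbital distance: d = 6.77 AU = 1.013×10^12 m.
S = L/(4πd²) = 112.5 W m⁻².
Rearranging the radiative balance, α = 1 − 4σT⁴/S.
4σT⁴ = 4·5.67×10⁻⁸·(116)⁴ = 41.07 W m⁻².
Hence α = 1 − 41.07/112.5 = 0.6349.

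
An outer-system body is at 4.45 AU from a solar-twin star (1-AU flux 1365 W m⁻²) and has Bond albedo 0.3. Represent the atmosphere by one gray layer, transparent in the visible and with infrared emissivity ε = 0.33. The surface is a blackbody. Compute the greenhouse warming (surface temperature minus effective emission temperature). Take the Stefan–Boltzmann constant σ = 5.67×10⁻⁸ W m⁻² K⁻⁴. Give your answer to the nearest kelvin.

Irradiance scales as 1/d², so S = 1365 W m⁻² × (1/4.45)² = 68.93 W m⁻².
The planet radiates to space at T_e = [S(1−α)/(4σ)]^(1/4) = 120.8 K.
Surface balance with a leaky layer gives σT_s⁴ = σT_e⁴·2/(2−ε), so T_s = T_e·[2/(2−0.33)]^(1/4) = 126.3 K.
T_s − T_e = 126.3 − 120.8 = 5.569 K.

6 K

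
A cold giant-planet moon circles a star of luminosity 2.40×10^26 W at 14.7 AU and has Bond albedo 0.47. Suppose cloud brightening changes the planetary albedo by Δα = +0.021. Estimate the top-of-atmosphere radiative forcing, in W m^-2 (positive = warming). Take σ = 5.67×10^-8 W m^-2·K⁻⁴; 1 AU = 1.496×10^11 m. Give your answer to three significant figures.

d = 14.7 × 1.496×10^11 m = 2.199×10^12 m.
Spreading L over a sphere of radius d: S = 2.40×10^26/(4π·2.20×10^12²) = 3.949 W m^-2.
TOA radiative forcing: ΔF = −S·Δα/4 = −3.949·(+0.021)/4 = -0.02073 W m^-2.

-0.0207 W m^-2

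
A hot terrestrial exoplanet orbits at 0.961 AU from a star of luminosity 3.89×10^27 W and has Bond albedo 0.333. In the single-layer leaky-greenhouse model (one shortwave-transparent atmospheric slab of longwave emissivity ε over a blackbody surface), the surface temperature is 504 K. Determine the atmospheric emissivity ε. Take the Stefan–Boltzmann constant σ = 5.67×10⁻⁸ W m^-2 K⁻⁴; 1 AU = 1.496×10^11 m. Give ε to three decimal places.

0.635

d = 0.961 × 1.496×10^11 m = 1.438×10^11 m.
S = L/(4πd²) = 14980 W m^-2.
First, T_e = [14980·(1−0.333)/(4σ)]^(1/4) = 458.1 K.
T_s⁴ = T_e⁴·2/(2−ε) → ε = 2 − 2(T_e/T_s)⁴ = 2 − 2·(458.1/504)⁴ = 0.6347.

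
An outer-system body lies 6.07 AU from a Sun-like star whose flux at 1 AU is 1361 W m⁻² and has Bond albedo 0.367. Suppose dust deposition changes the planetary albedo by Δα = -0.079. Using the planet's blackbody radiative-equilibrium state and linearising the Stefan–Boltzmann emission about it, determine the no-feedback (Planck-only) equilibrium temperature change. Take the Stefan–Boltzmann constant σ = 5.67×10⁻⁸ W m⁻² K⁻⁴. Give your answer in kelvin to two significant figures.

Irradiance scales as 1/d², so S = 1361 W m⁻² × (1/6.07)² = 36.94 W m⁻².
Unperturbed T_e = [36.94·(1−0.367)/(4σ)]^¼ = 100.8 K.
The change in absorbed flux is Δ[S(1−α)/4] = −SΔα/4 = 0.7295 W m⁻².
Planck response: λ_P = 4σT_e³ = 4·5.67×10⁻⁸·(100.8)³ = 0.2320 W m⁻²/K.
Hence the no-feedback warming is ΔF/(4σT_e³) = 3.14 K.

3.1 K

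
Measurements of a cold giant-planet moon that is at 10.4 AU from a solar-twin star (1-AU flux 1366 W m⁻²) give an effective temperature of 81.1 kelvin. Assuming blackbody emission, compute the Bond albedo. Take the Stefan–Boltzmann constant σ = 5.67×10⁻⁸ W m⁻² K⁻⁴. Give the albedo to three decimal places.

0.223

By the inverse-square law, S = 1366/10.4² = 12.63 W m⁻².
Rearranging the radiative balance, α = 1 − 4σT⁴/S.
σT⁴ = 2.453 W m⁻², so 4σT⁴ = 9.811 W m⁻².
Hence α = 1 − 9.811/12.63 = 0.2231.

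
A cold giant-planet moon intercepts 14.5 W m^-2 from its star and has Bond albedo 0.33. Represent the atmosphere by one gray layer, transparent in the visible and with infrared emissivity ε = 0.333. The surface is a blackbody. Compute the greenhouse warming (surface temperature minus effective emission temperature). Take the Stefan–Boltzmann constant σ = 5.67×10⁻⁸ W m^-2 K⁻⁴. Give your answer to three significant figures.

The planet radiates to space at T_e = [S(1−α)/(4σ)]^(1/4) = 80.90 K.
The surface balance (absorbed SW + ε·downward IR = σT_s⁴) with T_a⁴ = T_s⁴/2 reduces to T_s = T_e·[2/(2−ε)]^¼ = 84.67 K.
T_s − T_e = 84.67 − 80.90 = 3.769 K.

3.77 K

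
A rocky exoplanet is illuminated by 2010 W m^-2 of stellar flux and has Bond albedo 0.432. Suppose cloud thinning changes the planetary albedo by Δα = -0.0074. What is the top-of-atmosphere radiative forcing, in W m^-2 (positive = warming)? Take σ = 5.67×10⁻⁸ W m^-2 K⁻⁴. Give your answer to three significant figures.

The change in absorbed flux is Δ[S(1−α)/4] = −SΔα/4 = 3.719 W m^-2.

3.72 W m^-2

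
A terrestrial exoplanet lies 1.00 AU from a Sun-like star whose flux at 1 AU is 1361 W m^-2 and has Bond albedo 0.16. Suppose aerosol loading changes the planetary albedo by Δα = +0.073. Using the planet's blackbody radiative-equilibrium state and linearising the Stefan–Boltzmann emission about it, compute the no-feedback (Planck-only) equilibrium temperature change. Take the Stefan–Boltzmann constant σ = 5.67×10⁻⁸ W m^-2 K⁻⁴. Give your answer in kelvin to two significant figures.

By the inverse-square law, S = 1361/1.00² = 1361 W m^-2.
The baseline emission temperature is T_e = 266.5 K.
ΔF = −(S/4)Δα = −(1361/4)×(+0.073) = -24.84 W m^-2.
Linearising σT⁴ gives d(σT⁴)/dT = 4σT_e³ = 4.291 W m^-2 per K.
So ΔT₀ = -24.84/4.291 = -5.79 K.

-5.8 K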